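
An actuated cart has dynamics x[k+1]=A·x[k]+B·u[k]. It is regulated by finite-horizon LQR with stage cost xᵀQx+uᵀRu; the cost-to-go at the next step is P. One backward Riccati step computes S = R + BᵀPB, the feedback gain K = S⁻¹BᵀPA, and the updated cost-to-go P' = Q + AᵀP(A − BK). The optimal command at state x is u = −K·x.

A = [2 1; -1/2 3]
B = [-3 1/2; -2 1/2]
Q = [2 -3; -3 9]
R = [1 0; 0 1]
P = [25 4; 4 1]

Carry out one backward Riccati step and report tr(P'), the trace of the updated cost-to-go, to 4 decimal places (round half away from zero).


14.0703

BᵀP = [-83.0000 -14.0000; 14.5000 2.5000]
S = R + BᵀPB = [1 0; 0 1] + [277.0000 -48.5000; -48.5000 8.5000] = [278.0000 -48.5000; -48.5000 9.5000]
BᵀPA = [-159.0000 -125.0000; 27.7500 22.0000]
K = S⁻¹·BᵀPA = [-0.5701 -0.4173; 0.0104 0.1853]
A−BK = [0.2844 -0.3446; -1.6455 2.0727]
AᵀP(A−BK) = [1.3110 -0.9948; -0.9948 1.7593]
P' = Q + AᵀP(A−BK) = [3.3110 -3.9948; -3.9948 10.7593]
tr(P') = 14.0703


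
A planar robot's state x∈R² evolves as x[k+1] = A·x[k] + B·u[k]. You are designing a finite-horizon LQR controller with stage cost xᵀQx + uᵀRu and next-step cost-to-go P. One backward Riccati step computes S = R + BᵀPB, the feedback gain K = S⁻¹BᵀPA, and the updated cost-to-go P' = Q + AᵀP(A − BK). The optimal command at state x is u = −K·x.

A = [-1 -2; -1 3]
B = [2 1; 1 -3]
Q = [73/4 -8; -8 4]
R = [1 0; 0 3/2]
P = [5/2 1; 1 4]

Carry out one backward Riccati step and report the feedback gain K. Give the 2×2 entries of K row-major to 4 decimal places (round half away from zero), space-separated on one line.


BᵀP = [6.0000 6.0000; -0.5000 -11.0000]
S = R + BᵀPB = [1 0; 0 3/2] + [18.0000 -12.0000; -12.0000 32.5000] = [19.0000 -12.0000; -12.0000 34.0000]
BᵀPA = [-12.0000 6.0000; 11.5000 -32.0000]
K = S⁻¹·BᵀPA = [-0.5378 -0.3586; 0.1484 -1.0677]
A−BK = [-0.0727 -0.2151; -0.0169 0.1554]
AᵀP(A−BK) = [0.3391 -0.0239; -0.0239 1.9841]
P' = Q + AᵀP(A−BK) = [18.5891 -8.0239; -8.0239 5.9841]
tr(P') = 24.5732

-0.5378 -0.3586 0.1484 -1.0677


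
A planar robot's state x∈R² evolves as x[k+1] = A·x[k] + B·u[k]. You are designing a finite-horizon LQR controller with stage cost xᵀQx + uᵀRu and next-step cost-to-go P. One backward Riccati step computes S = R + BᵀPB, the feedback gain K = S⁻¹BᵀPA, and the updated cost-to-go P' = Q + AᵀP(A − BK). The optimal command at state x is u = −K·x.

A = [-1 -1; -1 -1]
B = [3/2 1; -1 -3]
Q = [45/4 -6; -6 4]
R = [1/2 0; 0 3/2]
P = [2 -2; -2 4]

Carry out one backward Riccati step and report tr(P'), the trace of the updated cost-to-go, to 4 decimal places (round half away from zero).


16.7215

BᵀP = [5.0000 -7.0000; 8.0000 -14.0000]
S = R + BᵀPB = [1/2 0; 0 3/2] + [14.5000 26.0000; 26.0000 50.0000] = [15.0000 26.0000; 26.0000 51.5000]
BᵀPA = [2.0000 2.0000; 6.0000 6.0000]
K = S⁻¹·BᵀPA = [-0.5492 -0.5492; 0.3938 0.3938]
A−BK = [-0.5699 -0.5699; -0.3679 -0.3679]
AᵀP(A−BK) = [0.7358 0.7358; 0.7358 0.7358]
P' = Q + AᵀP(A−BK) = [11.9858 -5.2642; -5.2642 4.7358]
tr(P') = 16.7215


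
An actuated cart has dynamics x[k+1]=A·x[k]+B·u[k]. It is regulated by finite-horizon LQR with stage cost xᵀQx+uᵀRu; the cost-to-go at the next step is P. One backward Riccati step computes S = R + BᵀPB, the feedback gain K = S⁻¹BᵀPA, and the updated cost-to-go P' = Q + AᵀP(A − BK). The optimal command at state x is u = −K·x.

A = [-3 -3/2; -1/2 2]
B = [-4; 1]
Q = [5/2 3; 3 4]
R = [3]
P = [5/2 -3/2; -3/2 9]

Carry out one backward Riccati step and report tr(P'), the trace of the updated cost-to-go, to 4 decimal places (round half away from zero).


BᵀP = [-11.5000 15.0000]
S = R + BᵀPB = [3] + [61.0000] = [64.0000]
BᵀPA = [27.0000 47.2500]
K = S⁻¹·BᵀPA = [0.4219 0.7383]
A−BK = [-1.3125 1.4531; -0.9219 1.2617]
AᵀP(A−BK) = [8.8594 -9.8086; -9.8086 15.7412]
P' = Q + AᵀP(A−BK) = [11.3594 -6.8086; -6.8086 19.7412]
tr(P') = 31.1006

31.1006


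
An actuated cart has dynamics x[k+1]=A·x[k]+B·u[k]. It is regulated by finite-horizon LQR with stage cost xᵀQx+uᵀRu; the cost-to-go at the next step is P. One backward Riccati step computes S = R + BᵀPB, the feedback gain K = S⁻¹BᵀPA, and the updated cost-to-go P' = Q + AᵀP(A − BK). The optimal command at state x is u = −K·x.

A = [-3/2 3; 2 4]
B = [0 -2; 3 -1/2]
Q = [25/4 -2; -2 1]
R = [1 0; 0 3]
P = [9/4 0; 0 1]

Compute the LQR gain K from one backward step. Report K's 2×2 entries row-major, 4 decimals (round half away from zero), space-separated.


0.6830 1.0291 0.5530 -1.1393

BᵀP = [0.0000 3.0000; -4.5000 -0.5000]
S = R + BᵀPB = [1 0; 0 3] + [9.0000 -1.5000; -1.5000 9.2500] = [10.0000 -1.5000; -1.5000 12.2500]
BᵀPA = [6.0000 12.0000; 5.7500 -15.5000]
K = S⁻¹·BᵀPA = [0.6830 1.0291; 0.5530 -1.1393]
A−BK = [-0.3940 0.7214; 0.2277 0.3430]
AᵀP(A−BK) = [1.7850 -1.7487; -1.7487 6.2417]
P' = Q + AᵀP(A−BK) = [8.0350 -3.7487; -3.7487 7.2417]
tr(P') = 15.2766


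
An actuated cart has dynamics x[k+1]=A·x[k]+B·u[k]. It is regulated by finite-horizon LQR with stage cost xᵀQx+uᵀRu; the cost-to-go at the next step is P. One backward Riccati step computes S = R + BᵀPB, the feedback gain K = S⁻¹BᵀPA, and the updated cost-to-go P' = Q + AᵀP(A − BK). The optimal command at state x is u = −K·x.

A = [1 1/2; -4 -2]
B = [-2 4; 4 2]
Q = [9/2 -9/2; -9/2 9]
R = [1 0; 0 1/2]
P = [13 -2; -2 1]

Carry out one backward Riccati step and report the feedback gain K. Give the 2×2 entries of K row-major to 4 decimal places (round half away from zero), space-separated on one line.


-0.8545 -0.4272 -0.1692 -0.0846

BᵀP = [-34.0000 8.0000; 48.0000 -6.0000]
S = R + BᵀPB = [1 0; 0 1/2] + [100.0000 -120.0000; -120.0000 180.0000] = [101.0000 -120.0000; -120.0000 180.5000]
BᵀPA = [-66.0000 -33.0000; 72.0000 36.0000]
K = S⁻¹·BᵀPA = [-0.8545 -0.4272; -0.1692 -0.0846]
A−BK = [-0.0322 -0.0161; -0.2438 -0.1219]
AᵀP(A−BK) = [0.7859 0.3930; 0.3930 0.1965]
P' = Q + AᵀP(A−BK) = [5.2859 -4.1070; -4.1070 9.1965]
tr(P') = 14.4824


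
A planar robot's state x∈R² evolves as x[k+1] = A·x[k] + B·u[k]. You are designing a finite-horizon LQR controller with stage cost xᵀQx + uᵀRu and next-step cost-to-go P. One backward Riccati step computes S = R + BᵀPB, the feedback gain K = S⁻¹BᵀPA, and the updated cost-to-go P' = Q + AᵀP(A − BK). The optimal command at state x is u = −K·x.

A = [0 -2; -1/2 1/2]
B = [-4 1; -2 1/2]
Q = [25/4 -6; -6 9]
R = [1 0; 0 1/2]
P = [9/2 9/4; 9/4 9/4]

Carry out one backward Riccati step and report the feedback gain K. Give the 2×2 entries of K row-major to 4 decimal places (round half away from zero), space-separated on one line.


0.0509 0.2884 -0.0254 -0.1442

BᵀP = [-22.5000 -13.5000; 5.6250 3.3750]
S = R + BᵀPB = [1 0; 0 1/2] + [117.0000 -29.2500; -29.2500 7.3125] = [118.0000 -29.2500; -29.2500 7.8125]
BᵀPA = [6.7500 38.2500; -1.6875 -9.5625]
K = S⁻¹·BᵀPA = [0.0509 0.2884; -0.0254 -0.1442]
A−BK = [0.2290 -0.7022; -0.3855 1.1489]
AᵀP(A−BK) = [0.1760 -0.5026; -0.5026 1.6520]
P' = Q + AᵀP(A−BK) = [6.4260 -6.5026; -6.5026 10.6520]
tr(P') = 17.0780


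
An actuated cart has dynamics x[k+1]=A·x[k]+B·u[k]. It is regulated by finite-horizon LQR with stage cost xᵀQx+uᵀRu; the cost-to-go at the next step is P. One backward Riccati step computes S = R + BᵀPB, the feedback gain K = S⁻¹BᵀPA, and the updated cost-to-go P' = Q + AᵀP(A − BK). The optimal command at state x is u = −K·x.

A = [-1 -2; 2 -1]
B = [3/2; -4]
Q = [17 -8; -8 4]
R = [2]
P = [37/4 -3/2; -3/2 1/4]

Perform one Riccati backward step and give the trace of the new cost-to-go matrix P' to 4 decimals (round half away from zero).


BᵀP = [19.8750 -3.2500]
S = R + BᵀPB = [2] + [42.8125] = [44.8125]
BᵀPA = [-26.3750 -36.5000]
K = S⁻¹·BᵀPA = [-0.5886 -0.8145]
A−BK = [-0.1172 -0.7782; -0.3543 -4.2580]
AᵀP(A−BK) = [0.7266 1.0174; 1.0174 1.5206]
P' = Q + AᵀP(A−BK) = [17.7266 -6.9826; -6.9826 5.5206]
tr(P') = 23.2472

23.2472


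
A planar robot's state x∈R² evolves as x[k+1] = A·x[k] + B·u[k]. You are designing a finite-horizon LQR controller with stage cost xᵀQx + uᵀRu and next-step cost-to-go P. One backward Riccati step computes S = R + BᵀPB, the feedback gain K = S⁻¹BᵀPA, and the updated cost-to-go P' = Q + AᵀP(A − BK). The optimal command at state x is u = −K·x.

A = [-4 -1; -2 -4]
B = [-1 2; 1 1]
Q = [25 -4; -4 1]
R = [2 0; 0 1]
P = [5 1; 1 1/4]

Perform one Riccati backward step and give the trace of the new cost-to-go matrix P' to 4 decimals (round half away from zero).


30.7813

BᵀP = [-4.0000 -0.7500; 11.0000 2.2500]
S = R + BᵀPB = [2 0; 0 1] + [3.2500 -8.7500; -8.7500 24.2500] = [5.2500 -8.7500; -8.7500 25.2500]
BᵀPA = [17.5000 7.0000; -48.5000 -20.0000]
K = S⁻¹·BᵀPA = [0.3125 0.0313; -1.8125 -0.7813]
A−BK = [-0.0625 0.5938; -0.5000 -3.2500]
AᵀP(A−BK) = [3.6250 1.5625; 1.5625 1.1563]
P' = Q + AᵀP(A−BK) = [28.6250 -2.4375; -2.4375 2.1563]
tr(P') = 30.7813


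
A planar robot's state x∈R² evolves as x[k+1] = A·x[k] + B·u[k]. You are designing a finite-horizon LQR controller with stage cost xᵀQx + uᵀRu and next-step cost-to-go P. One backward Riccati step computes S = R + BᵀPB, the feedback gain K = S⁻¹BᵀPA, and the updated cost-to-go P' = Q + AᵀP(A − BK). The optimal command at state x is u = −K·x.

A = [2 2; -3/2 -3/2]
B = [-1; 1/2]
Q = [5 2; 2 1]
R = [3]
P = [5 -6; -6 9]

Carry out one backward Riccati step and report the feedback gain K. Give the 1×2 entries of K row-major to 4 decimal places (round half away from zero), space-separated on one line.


BᵀP = [-8.0000 10.5000]
S = R + BᵀPB = [3] + [13.2500] = [16.2500]
BᵀPA = [-31.7500 -31.7500]
K = S⁻¹·BᵀPA = [-1.9538 -1.9538]
A−BK = [0.0462 0.0462; -0.5231 -0.5231]
AᵀP(A−BK) = [14.2154 14.2154; 14.2154 14.2154]
P' = Q + AᵀP(A−BK) = [19.2154 16.2154; 16.2154 15.2154]
tr(P') = 34.4308

-1.9538 -1.9538


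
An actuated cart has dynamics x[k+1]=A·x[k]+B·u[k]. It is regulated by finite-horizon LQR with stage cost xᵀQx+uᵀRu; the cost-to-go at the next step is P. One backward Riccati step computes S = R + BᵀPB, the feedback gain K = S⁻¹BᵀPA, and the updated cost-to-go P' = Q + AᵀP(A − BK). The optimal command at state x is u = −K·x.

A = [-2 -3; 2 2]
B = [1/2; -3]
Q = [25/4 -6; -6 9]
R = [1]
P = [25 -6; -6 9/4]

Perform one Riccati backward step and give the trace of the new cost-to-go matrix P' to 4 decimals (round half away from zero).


BᵀP = [30.5000 -9.7500]
S = R + BᵀPB = [1] + [44.5000] = [45.5000]
BᵀPA = [-80.5000 -111.0000]
K = S⁻¹·BᵀPA = [-1.7692 -2.4396]
A−BK = [-1.1154 -1.7802; -3.3077 -5.3187]
AᵀP(A−BK) = [14.5769 22.6154; 22.6154 35.2088]
P' = Q + AᵀP(A−BK) = [20.8269 16.6154; 16.6154 44.2088]
tr(P') = 65.0357

65.0357


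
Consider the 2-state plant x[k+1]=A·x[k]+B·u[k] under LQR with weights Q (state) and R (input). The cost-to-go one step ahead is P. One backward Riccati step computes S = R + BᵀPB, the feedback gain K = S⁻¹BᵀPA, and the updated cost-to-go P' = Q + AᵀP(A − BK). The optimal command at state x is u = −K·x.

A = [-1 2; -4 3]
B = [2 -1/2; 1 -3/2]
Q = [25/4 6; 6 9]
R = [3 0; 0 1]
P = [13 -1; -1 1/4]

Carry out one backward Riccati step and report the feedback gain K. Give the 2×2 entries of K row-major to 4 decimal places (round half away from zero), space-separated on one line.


BᵀP = [25.0000 -1.7500; -5.0000 0.1250]
S = R + BᵀPB = [3 0; 0 1] + [48.2500 -9.8750; -9.8750 2.3125] = [51.2500 -9.8750; -9.8750 3.3125]
BᵀPA = [-18.0000 44.7500; 4.5000 -9.6250]
K = S⁻¹·BᵀPA = [-0.2102 0.7362; 0.7318 -0.7111]
A−BK = [-0.2137 0.1721; -2.6920 1.1972]
AᵀP(A−BK) = [1.9230 -1.5493; -1.5493 2.4628]
P' = Q + AᵀP(A−BK) = [8.1730 4.4507; 4.4507 11.4628]
tr(P') = 19.6358

-0.2102 0.7362 0.7318 -0.7111


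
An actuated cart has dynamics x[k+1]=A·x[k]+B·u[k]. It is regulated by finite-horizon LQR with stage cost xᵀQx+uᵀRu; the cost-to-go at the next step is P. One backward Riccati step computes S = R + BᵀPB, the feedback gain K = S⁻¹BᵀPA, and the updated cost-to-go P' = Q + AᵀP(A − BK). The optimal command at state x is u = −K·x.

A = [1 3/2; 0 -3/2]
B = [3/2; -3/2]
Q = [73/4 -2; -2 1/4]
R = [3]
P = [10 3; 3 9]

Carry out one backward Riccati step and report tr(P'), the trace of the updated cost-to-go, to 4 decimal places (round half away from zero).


27.8023

BᵀP = [10.5000 -9.0000]
S = R + BᵀPB = [3] + [29.2500] = [32.2500]
BᵀPA = [10.5000 29.2500]
K = S⁻¹·BᵀPA = [0.3256 0.9070]
A−BK = [0.5116 0.1395; 0.4884 -0.1395]
AᵀP(A−BK) = [6.5814 0.9767; 0.9767 2.7209]
P' = Q + AᵀP(A−BK) = [24.8314 -1.0233; -1.0233 2.9709]
tr(P') = 27.8023


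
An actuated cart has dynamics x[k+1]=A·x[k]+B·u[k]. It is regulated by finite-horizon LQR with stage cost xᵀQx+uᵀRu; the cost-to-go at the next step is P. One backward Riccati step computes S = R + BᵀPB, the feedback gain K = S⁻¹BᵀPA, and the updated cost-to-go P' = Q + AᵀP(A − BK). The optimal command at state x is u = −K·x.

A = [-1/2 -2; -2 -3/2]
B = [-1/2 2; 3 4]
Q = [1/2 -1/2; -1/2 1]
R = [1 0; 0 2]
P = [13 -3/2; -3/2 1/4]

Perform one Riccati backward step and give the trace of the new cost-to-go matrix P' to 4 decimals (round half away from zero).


3.3835

BᵀP = [-11.0000 1.5000; 20.0000 -2.0000]
S = R + BᵀPB = [1 0; 0 2] + [10.0000 -16.0000; -16.0000 32.0000] = [11.0000 -16.0000; -16.0000 34.0000]
BᵀPA = [2.5000 19.7500; -6.0000 -37.0000]
K = S⁻¹·BᵀPA = [-0.0932 0.6737; -0.2203 -0.7712]
A−BK = [-0.1059 -0.1208; -0.8390 -0.4364]
AᵀP(A−BK) = [0.1610 0.3136; 0.3136 1.7225]
P' = Q + AᵀP(A−BK) = [0.6610 -0.1864; -0.1864 2.7225]
tr(P') = 3.3835


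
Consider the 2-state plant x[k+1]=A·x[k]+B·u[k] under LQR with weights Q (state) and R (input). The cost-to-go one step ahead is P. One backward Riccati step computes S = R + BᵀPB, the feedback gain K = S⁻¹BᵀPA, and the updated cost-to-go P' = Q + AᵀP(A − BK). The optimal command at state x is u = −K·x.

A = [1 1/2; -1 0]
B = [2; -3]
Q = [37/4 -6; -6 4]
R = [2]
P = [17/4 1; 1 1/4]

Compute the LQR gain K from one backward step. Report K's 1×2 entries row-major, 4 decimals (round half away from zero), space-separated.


BᵀP = [5.5000 1.2500]
S = R + BᵀPB = [2] + [7.2500] = [9.2500]
BᵀPA = [4.2500 2.7500]
K = S⁻¹·BᵀPA = [0.4595 0.2973]
A−BK = [0.0811 -0.0946; 0.3784 0.8919]
AᵀP(A−BK) = [0.5473 0.3615; 0.3615 0.2449]
P' = Q + AᵀP(A−BK) = [9.7973 -5.6385; -5.6385 4.2449]
tr(P') = 14.0422

0.4595 0.2973


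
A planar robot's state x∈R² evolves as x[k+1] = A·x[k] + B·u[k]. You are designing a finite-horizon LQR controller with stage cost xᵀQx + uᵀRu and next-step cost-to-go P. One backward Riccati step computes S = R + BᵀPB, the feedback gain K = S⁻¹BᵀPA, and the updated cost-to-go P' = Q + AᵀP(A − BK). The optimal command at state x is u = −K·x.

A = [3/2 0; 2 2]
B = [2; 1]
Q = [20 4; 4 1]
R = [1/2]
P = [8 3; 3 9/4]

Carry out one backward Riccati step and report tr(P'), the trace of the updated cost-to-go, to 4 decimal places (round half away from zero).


BᵀP = [19.0000 8.2500]
S = R + BᵀPB = [1/2] + [46.2500] = [46.7500]
BᵀPA = [45.0000 16.5000]
K = S⁻¹·BᵀPA = [0.9626 0.3529]
A−BK = [-0.4251 -0.7059; 1.0374 1.6471]
AᵀP(A−BK) = [1.6845 2.1176; 2.1176 3.1765]
P' = Q + AᵀP(A−BK) = [21.6845 6.1176; 6.1176 4.1765]
tr(P') = 25.8610

25.8610


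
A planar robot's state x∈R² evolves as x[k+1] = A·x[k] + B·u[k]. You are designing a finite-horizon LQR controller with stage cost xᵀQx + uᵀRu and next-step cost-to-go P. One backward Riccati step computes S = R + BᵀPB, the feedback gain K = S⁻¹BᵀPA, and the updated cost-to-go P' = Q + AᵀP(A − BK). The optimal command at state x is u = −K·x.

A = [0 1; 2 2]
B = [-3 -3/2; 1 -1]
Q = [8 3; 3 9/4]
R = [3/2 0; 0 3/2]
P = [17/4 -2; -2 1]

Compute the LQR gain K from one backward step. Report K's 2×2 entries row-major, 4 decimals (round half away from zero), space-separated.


BᵀP = [-14.7500 7.0000; -4.3750 2.0000]
S = R + BᵀPB = [3/2 0; 0 3/2] + [51.2500 15.1250; 15.1250 4.5625] = [52.7500 15.1250; 15.1250 6.0625]
BᵀPA = [14.0000 -0.7500; 4.0000 -0.3750]
K = S⁻¹·BᵀPA = [0.2678 0.0124; -0.0082 -0.0927]
A−BK = [0.7909 0.8980; 1.7240 1.8950]
AᵀP(A−BK) = [0.2842 0.1977; 0.1977 0.2245]
P' = Q + AᵀP(A−BK) = [8.2842 3.1977; 3.1977 2.4745]
tr(P') = 10.7588

0.2678 0.0124 -0.0082 -0.0927


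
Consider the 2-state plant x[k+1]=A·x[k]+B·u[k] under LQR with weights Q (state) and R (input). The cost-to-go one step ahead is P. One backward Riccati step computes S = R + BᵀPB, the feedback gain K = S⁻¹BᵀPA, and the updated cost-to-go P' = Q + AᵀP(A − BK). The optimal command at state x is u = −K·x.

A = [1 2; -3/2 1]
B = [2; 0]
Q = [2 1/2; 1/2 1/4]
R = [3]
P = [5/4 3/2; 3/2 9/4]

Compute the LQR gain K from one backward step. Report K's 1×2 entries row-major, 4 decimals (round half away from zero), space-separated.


BᵀP = [2.5000 3.0000]
S = R + BᵀPB = [3] + [5.0000] = [8.0000]
BᵀPA = [-2.0000 8.0000]
K = S⁻¹·BᵀPA = [-0.2500 1.0000]
A−BK = [1.5000 0.0000; -1.5000 1.0000]
AᵀP(A−BK) = [1.3125 -1.8750; -1.8750 5.2500]
P' = Q + AᵀP(A−BK) = [3.3125 -1.3750; -1.3750 5.5000]
tr(P') = 8.8125

-0.2500 1.0000


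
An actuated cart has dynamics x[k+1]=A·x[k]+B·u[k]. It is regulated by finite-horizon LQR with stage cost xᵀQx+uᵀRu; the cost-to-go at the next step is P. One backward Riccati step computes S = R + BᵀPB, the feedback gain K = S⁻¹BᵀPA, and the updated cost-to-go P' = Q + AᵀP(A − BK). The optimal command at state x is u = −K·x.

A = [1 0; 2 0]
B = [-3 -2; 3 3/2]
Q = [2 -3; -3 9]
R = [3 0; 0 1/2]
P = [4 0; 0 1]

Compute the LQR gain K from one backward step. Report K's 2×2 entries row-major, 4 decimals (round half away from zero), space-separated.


BᵀP = [-12.0000 3.0000; -8.0000 1.5000]
S = R + BᵀPB = [3 0; 0 1/2] + [45.0000 28.5000; 28.5000 18.2500] = [48.0000 28.5000; 28.5000 18.7500]
BᵀPA = [-6.0000 0.0000; -5.0000 0.0000]
K = S⁻¹·BᵀPA = [0.3419 0.0000; -0.7863 0.0000]
A−BK = [0.4530 0.0000; 2.1538 0.0000]
AᵀP(A−BK) = [6.1197 0.0000; 0.0000 0.0000]
P' = Q + AᵀP(A−BK) = [8.1197 -3.0000; -3.0000 9.0000]
tr(P') = 17.1197

0.3419 0.0000 -0.7863 0.0000


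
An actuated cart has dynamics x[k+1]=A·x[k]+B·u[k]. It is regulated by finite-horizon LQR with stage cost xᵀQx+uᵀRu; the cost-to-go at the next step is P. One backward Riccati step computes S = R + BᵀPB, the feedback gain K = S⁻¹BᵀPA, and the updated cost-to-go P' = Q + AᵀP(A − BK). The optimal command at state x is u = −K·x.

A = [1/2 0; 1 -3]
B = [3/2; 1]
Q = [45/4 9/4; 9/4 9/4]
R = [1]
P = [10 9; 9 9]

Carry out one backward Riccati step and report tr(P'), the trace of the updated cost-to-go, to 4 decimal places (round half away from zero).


BᵀP = [24.0000 22.5000]
S = R + BᵀPB = [1] + [58.5000] = [59.5000]
BᵀPA = [34.5000 -67.5000]
K = S⁻¹·BᵀPA = [0.5798 -1.1345]
A−BK = [-0.3697 1.7017; 0.4202 -1.8655]
AᵀP(A−BK) = [0.4958 -1.3613; -1.3613 4.4244]
P' = Q + AᵀP(A−BK) = [11.7458 0.8887; 0.8887 6.6744]
tr(P') = 18.4202

18.4202


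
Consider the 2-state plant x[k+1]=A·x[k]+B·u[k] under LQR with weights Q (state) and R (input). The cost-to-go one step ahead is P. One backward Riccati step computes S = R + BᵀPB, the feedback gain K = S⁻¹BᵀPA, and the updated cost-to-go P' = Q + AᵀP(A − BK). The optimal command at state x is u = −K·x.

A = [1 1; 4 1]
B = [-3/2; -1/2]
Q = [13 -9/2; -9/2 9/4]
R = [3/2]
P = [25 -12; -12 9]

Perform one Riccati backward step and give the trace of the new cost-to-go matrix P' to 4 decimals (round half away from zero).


BᵀP = [-31.5000 13.5000]
S = R + BᵀPB = [3/2] + [40.5000] = [42.0000]
BᵀPA = [22.5000 -18.0000]
K = S⁻¹·BᵀPA = [0.5357 -0.4286]
A−BK = [1.8036 0.3571; 4.2679 0.7857]
AᵀP(A−BK) = [60.9464 10.6429; 10.6429 2.2857]
P' = Q + AᵀP(A−BK) = [73.9464 6.1429; 6.1429 4.5357]
tr(P') = 78.4821

78.4821


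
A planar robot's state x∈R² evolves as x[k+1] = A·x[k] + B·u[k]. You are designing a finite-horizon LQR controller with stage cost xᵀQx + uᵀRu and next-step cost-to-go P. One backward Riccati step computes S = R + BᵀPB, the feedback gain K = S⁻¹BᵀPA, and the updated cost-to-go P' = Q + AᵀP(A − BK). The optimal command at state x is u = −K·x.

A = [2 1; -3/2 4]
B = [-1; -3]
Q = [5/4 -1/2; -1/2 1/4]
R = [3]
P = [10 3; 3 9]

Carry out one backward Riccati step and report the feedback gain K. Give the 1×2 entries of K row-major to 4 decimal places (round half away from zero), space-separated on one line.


BᵀP = [-19.0000 -30.0000]
S = R + BᵀPB = [3] + [109.0000] = [112.0000]
BᵀPA = [7.0000 -139.0000]
K = S⁻¹·BᵀPA = [0.0625 -1.2411]
A−BK = [2.0625 -0.2411; -1.3125 0.2768]
AᵀP(A−BK) = [41.8125 -5.8125; -5.8125 5.4911]
P' = Q + AᵀP(A−BK) = [43.0625 -6.3125; -6.3125 5.7411]
tr(P') = 48.8036

0.0625 -1.2411


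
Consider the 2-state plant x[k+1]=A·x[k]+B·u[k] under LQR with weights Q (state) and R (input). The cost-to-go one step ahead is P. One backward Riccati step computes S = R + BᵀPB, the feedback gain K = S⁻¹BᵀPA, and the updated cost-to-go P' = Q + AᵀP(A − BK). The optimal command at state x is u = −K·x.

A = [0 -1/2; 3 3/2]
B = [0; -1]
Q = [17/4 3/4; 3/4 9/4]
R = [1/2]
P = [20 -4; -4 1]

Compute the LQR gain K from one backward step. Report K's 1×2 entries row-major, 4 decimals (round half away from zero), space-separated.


BᵀP = [4.0000 -1.0000]
S = R + BᵀPB = [1/2] + [1.0000] = [1.5000]
BᵀPA = [-3.0000 -3.5000]
K = S⁻¹·BᵀPA = [-2.0000 -2.3333]
A−BK = [0.0000 -0.5000; 1.0000 -0.8333]
AᵀP(A−BK) = [3.0000 3.5000; 3.5000 5.0833]
P' = Q + AᵀP(A−BK) = [7.2500 4.2500; 4.2500 7.3333]
tr(P') = 14.5833

-2.0000 -2.3333


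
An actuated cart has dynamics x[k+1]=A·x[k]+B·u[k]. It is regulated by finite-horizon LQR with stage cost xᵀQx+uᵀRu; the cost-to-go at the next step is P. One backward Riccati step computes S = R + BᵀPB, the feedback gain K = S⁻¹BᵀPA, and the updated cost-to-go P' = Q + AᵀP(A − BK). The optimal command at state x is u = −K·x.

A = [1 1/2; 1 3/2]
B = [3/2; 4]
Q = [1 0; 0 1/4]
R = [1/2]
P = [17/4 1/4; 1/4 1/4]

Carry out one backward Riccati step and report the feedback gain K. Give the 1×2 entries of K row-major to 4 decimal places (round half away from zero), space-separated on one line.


BᵀP = [7.3750 1.3750]
S = R + BᵀPB = [1/2] + [16.5625] = [17.0625]
BᵀPA = [8.7500 5.7500]
K = S⁻¹·BᵀPA = [0.5128 0.3370]
A−BK = [0.2308 -0.0055; -1.0513 0.1520]
AᵀP(A−BK) = [0.5128 0.0513; 0.0513 0.0623]
P' = Q + AᵀP(A−BK) = [1.5128 0.0513; 0.0513 0.3123]
tr(P') = 1.8251

0.5128 0.3370


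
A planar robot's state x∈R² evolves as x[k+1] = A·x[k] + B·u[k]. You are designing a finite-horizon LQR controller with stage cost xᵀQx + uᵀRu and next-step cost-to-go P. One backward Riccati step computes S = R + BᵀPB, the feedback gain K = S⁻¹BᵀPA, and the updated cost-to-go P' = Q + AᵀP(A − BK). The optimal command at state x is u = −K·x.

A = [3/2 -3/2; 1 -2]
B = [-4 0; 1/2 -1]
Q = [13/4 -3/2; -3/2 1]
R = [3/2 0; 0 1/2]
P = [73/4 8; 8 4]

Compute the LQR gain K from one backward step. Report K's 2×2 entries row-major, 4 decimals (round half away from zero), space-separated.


-0.4293 0.4827 -0.6933 1.2267

BᵀP = [-69.0000 -30.0000; -8.0000 -4.0000]
S = R + BᵀPB = [3/2 0; 0 1/2] + [261.0000 30.0000; 30.0000 4.0000] = [262.5000 30.0000; 30.0000 4.5000]
BᵀPA = [-133.5000 163.5000; -16.0000 20.0000]
K = S⁻¹·BᵀPA = [-0.4293 0.4827; -0.6933 1.2267]
A−BK = [-0.2173 0.4307; 0.5213 -1.0147]
AᵀP(A−BK) = [0.6532 -0.9998; -0.9998 1.6132]
P' = Q + AᵀP(A−BK) = [3.9032 -2.4998; -2.4998 2.6132]
tr(P') = 6.5163


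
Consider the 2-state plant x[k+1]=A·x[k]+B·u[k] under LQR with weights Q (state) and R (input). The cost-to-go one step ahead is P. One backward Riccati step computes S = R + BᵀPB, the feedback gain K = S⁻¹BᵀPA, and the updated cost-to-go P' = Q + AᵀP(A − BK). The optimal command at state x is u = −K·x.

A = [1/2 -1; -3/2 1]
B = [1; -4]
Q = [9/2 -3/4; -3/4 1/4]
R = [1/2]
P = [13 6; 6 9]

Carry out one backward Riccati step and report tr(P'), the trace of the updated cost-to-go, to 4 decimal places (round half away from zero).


BᵀP = [-11.0000 -30.0000]
S = R + BᵀPB = [1/2] + [109.0000] = [109.5000]
BᵀPA = [39.5000 -19.0000]
K = S⁻¹·BᵀPA = [0.3607 -0.1735]
A−BK = [0.1393 -0.8265; -0.0571 0.3059]
AᵀP(A−BK) = [0.2511 -1.1461; -1.1461 6.7032]
P' = Q + AᵀP(A−BK) = [4.7511 -1.8961; -1.8961 6.9532]
tr(P') = 11.7043

11.7043


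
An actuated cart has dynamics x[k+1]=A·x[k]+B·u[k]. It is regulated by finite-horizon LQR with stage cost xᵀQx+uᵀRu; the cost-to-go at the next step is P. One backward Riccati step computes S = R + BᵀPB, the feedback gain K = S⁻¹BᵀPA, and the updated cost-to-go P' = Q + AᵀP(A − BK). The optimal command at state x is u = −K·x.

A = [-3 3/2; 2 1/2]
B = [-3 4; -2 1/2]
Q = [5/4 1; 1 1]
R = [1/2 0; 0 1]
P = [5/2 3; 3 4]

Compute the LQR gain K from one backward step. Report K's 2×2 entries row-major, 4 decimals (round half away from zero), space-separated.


-0.3843 -0.2565 -0.5652 0.1522

BᵀP = [-13.5000 -17.0000; 11.5000 14.0000]
S = R + BᵀPB = [1/2 0; 0 1] + [74.5000 -62.5000; -62.5000 53.0000] = [75.0000 -62.5000; -62.5000 54.0000]
BᵀPA = [6.5000 -28.7500; -6.5000 24.2500]
K = S⁻¹·BᵀPA = [-0.3843 -0.2565; -0.5652 0.1522]
A−BK = [-1.8922 0.1217; 1.5139 -0.0891]
AᵀP(A−BK) = [1.3243 -0.0935; -0.0935 0.0598]
P' = Q + AᵀP(A−BK) = [2.5743 0.9065; 0.9065 1.0598]
tr(P') = 3.6341


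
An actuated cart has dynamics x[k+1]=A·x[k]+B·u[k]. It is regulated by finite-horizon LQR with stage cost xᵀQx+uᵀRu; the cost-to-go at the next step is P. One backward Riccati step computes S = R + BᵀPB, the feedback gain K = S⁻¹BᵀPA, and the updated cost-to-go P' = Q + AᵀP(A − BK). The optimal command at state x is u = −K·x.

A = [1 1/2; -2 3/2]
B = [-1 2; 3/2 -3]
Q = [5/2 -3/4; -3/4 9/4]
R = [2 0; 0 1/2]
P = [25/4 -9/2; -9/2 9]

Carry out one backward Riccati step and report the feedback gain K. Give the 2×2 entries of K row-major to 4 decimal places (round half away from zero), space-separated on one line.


-0.0718 0.0301 0.5748 -0.2405

BᵀP = [-13.0000 18.0000; 26.0000 -36.0000]
S = R + BᵀPB = [2 0; 0 1/2] + [40.0000 -80.0000; -80.0000 160.0000] = [42.0000 -80.0000; -80.0000 160.5000]
BᵀPA = [-49.0000 20.5000; 98.0000 -41.0000]
K = S⁻¹·BᵀPA = [-0.0718 0.0301; 0.5748 -0.2405]
A−BK = [-0.2214 1.0110; -0.1679 0.7335]
AᵀP(A−BK) = [0.4010 -1.0861; -1.0861 4.5871]
P' = Q + AᵀP(A−BK) = [2.9010 -1.8361; -1.8361 6.8371]
tr(P') = 9.7381


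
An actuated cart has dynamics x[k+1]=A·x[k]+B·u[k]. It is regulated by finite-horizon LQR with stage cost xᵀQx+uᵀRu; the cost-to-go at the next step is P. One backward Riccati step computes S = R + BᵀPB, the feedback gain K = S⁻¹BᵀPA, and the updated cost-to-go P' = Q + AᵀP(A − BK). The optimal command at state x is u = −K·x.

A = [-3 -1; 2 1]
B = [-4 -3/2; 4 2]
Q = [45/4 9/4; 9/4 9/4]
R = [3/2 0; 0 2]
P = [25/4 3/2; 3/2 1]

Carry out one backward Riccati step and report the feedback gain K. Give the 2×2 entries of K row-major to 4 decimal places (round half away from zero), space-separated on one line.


BᵀP = [-19.0000 -2.0000; -6.3750 -0.2500]
S = R + BᵀPB = [3/2 0; 0 2] + [68.0000 24.5000; 24.5000 9.0625] = [69.5000 24.5000; 24.5000 11.0625]
BᵀPA = [53.0000 17.0000; 18.6250 6.1250]
K = S⁻¹·BᵀPA = [0.7711 0.2254; -0.0241 0.0545]
A−BK = [0.0482 -0.0167; -1.0361 -0.0106]
AᵀP(A−BK) = [1.8313 0.2892; 0.2892 0.0845]
P' = Q + AᵀP(A−BK) = [13.0813 2.5392; 2.5392 2.3345]
tr(P') = 15.4158

0.7711 0.2254 -0.0241 0.0545


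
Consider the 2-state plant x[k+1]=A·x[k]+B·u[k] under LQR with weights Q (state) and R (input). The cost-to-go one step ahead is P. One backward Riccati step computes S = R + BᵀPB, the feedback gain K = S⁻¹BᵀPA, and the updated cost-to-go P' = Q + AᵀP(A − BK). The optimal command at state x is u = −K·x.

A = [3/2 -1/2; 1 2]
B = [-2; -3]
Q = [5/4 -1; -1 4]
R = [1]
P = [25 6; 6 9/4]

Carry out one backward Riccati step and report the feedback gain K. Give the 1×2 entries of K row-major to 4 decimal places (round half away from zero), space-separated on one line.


BᵀP = [-68.0000 -18.7500]
S = R + BᵀPB = [1] + [192.2500] = [193.2500]
BᵀPA = [-120.7500 -3.5000]
K = S⁻¹·BᵀPA = [-0.6248 -0.0181]
A−BK = [0.2503 -0.5362; -0.8745 1.9457]
AᵀP(A−BK) = [1.0508 -1.4369; -1.4369 3.1866]
P' = Q + AᵀP(A−BK) = [2.3008 -2.4369; -2.4369 7.1866]
tr(P') = 9.4874

-0.6248 -0.0181


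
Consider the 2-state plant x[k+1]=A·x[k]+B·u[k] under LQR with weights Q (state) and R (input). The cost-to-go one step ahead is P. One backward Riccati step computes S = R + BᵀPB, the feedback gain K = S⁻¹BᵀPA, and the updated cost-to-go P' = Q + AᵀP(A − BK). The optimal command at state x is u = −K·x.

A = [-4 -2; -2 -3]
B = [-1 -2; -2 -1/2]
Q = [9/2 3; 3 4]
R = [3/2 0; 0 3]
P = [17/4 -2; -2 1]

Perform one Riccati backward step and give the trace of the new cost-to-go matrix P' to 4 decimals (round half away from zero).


BᵀP = [-0.2500 0.0000; -7.5000 3.5000]
S = R + BᵀPB = [3/2 0; 0 3] + [0.2500 0.5000; 0.5000 13.2500] = [1.7500 0.5000; 0.5000 16.2500]
BᵀPA = [1.0000 0.5000; 23.0000 4.5000]
K = S⁻¹·BᵀPA = [0.1685 0.2084; 1.4102 0.2705]
A−BK = [-1.0111 -1.2506; -0.9579 -2.4479]
AᵀP(A−BK) = [7.3969 1.5698; 1.5698 0.6785]
P' = Q + AᵀP(A−BK) = [11.8969 4.5698; 4.5698 4.6785]
tr(P') = 16.5754

16.5754


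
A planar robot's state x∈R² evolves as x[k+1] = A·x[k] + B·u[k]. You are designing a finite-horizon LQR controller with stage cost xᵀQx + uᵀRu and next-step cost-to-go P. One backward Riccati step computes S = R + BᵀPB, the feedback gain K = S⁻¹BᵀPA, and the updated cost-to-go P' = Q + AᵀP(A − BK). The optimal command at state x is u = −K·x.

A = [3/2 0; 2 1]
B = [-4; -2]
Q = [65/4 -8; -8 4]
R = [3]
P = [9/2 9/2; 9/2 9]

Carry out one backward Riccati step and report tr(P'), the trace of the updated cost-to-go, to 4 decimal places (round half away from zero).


BᵀP = [-27.0000 -36.0000]
S = R + BᵀPB = [3] + [180.0000] = [183.0000]
BᵀPA = [-112.5000 -36.0000]
K = S⁻¹·BᵀPA = [-0.6148 -0.1967]
A−BK = [-0.9590 -0.7869; 0.7705 0.6066]
AᵀP(A−BK) = [3.9652 2.6189; 2.6189 1.9180]
P' = Q + AᵀP(A−BK) = [20.2152 -5.3811; -5.3811 5.9180]
tr(P') = 26.1332

26.1332


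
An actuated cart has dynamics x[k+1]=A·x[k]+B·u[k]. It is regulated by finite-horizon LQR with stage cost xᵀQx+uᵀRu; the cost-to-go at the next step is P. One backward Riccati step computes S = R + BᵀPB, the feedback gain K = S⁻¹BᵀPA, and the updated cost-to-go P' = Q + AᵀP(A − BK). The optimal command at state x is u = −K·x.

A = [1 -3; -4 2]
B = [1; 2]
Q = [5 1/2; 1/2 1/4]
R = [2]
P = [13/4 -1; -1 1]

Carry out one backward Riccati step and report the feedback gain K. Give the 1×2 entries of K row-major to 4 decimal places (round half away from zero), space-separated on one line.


-0.5238 -0.3333

BᵀP = [1.2500 1.0000]
S = R + BᵀPB = [2] + [3.2500] = [5.2500]
BᵀPA = [-2.7500 -1.7500]
K = S⁻¹·BᵀPA = [-0.5238 -0.3333]
A−BK = [1.5238 -2.6667; -2.9524 2.6667]
AᵀP(A−BK) = [25.8095 -32.6667; -32.6667 44.6667]
P' = Q + AᵀP(A−BK) = [30.8095 -32.1667; -32.1667 44.9167]
tr(P') = 75.7262


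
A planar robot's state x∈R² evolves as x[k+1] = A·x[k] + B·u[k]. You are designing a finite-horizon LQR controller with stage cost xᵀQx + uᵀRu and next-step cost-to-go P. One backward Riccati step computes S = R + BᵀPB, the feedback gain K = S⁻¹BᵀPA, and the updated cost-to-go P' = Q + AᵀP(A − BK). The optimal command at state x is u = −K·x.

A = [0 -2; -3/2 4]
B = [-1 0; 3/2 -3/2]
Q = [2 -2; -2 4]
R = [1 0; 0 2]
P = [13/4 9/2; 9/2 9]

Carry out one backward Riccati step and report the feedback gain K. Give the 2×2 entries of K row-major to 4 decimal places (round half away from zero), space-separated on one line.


-0.4320 1.5760 0.6480 -0.8640

BᵀP = [3.5000 9.0000; -6.7500 -13.5000]
S = R + BᵀPB = [1 0; 0 2] + [10.0000 -13.5000; -13.5000 20.2500] = [11.0000 -13.5000; -13.5000 22.2500]
BᵀPA = [-13.5000 29.0000; 20.2500 -40.5000]
K = S⁻¹·BᵀPA = [-0.4320 1.5760; 0.6480 -0.8640]
A−BK = [-0.4320 -0.4240; 0.1200 0.3400]
AᵀP(A−BK) = [1.2960 -1.7280; -1.7280 4.3040]
P' = Q + AᵀP(A−BK) = [3.2960 -3.7280; -3.7280 8.3040]
tr(P') = 11.6000


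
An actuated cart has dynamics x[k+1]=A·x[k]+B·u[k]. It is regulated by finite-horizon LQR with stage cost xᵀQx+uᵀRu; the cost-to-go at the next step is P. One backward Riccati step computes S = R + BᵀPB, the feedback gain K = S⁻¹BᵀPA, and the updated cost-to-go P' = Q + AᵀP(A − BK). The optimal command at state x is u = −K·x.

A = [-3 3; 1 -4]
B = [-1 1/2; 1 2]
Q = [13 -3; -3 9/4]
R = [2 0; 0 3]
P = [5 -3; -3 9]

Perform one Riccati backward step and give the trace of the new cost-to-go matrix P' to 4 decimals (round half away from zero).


44.0704

BᵀP = [-8.0000 12.0000; -3.5000 16.5000]
S = R + BᵀPB = [2 0; 0 3] + [20.0000 20.0000; 20.0000 31.2500] = [22.0000 20.0000; 20.0000 34.2500]
BᵀPA = [36.0000 -72.0000; 27.0000 -76.5000]
K = S⁻¹·BᵀPA = [1.9604 -2.6478; -0.3564 -0.6874]
A−BK = [-0.8614 0.6959; -0.2475 0.0226]
AᵀP(A−BK) = [11.0495 -12.1188; -12.1188 17.7709]
P' = Q + AᵀP(A−BK) = [24.0495 -15.1188; -15.1188 20.0209]
tr(P') = 44.0704


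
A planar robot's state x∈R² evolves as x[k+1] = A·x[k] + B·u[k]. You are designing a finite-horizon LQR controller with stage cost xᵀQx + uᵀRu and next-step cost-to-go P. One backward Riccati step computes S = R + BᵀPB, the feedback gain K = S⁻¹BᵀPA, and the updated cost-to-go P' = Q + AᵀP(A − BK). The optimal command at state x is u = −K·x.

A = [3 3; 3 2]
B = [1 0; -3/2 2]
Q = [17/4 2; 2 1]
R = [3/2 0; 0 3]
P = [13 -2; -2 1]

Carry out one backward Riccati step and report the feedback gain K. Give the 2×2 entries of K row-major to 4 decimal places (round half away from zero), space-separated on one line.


2.0000 2.0952 1.1429 0.9524

BᵀP = [16.0000 -3.5000; -4.0000 2.0000]
S = R + BᵀPB = [3/2 0; 0 3] + [21.2500 -7.0000; -7.0000 4.0000] = [22.7500 -7.0000; -7.0000 7.0000]
BᵀPA = [37.5000 41.0000; -6.0000 -8.0000]
K = S⁻¹·BᵀPA = [2.0000 2.0952; 1.1429 0.9524]
A−BK = [1.0000 0.9048; 3.7143 3.2381]
AᵀP(A−BK) = [21.8571 20.1429; 20.1429 18.7143]
P' = Q + AᵀP(A−BK) = [26.1071 22.1429; 22.1429 19.7143]
tr(P') = 45.8214


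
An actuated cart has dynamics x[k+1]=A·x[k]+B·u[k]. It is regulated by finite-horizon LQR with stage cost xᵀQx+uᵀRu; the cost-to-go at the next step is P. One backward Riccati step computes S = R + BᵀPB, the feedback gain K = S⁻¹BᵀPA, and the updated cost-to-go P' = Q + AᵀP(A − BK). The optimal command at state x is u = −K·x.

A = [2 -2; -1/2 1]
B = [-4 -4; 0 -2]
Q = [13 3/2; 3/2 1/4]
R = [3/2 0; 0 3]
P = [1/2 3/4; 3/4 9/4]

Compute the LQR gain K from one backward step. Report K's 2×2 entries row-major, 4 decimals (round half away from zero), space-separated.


BᵀP = [-2.0000 -3.0000; -3.5000 -7.5000]
S = R + BᵀPB = [3/2 0; 0 3] + [8.0000 14.0000; 14.0000 29.0000] = [9.5000 14.0000; 14.0000 32.0000]
BᵀPA = [-2.5000 1.0000; -3.2500 -0.5000]
K = S⁻¹·BᵀPA = [-0.3194 0.3611; 0.0382 -0.1736]
A−BK = [0.8750 -1.2500; -0.4236 0.6528]
AᵀP(A−BK) = [0.3880 -0.5365; -0.5365 0.8021]
P' = Q + AᵀP(A−BK) = [13.3880 0.9635; 0.9635 1.0521]
tr(P') = 14.4401

-0.3194 0.3611 0.0382 -0.1736


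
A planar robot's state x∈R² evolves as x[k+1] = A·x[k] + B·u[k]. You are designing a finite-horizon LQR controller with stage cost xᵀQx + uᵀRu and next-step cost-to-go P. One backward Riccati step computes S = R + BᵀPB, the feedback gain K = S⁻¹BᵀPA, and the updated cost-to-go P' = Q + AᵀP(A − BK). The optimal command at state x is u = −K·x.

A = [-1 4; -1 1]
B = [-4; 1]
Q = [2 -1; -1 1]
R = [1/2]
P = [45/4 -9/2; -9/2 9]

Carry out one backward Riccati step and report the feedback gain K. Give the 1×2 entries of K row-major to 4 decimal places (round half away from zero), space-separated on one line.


0.0998 -0.7583

BᵀP = [-49.5000 27.0000]
S = R + BᵀPB = [1/2] + [225.0000] = [225.5000]
BᵀPA = [22.5000 -171.0000]
K = S⁻¹·BᵀPA = [0.0998 -0.7583]
A−BK = [-0.6009 0.9667; -1.0998 1.7583]
AᵀP(A−BK) = [9.0050 -14.4379; -14.4379 23.3282]
P' = Q + AᵀP(A−BK) = [11.0050 -15.4379; -15.4379 24.3282]
tr(P') = 35.3331


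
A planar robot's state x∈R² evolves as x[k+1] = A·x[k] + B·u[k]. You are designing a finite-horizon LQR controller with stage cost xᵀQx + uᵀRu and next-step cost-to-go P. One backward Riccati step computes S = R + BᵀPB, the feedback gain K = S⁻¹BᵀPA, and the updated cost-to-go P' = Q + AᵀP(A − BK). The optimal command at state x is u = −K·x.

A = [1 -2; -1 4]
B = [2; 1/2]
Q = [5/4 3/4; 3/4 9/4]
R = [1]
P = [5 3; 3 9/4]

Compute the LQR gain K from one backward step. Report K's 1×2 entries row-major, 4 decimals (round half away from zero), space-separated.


BᵀP = [11.5000 7.1250]
S = R + BᵀPB = [1] + [26.5625] = [27.5625]
BᵀPA = [4.3750 5.5000]
K = S⁻¹·BᵀPA = [0.1587 0.1995]
A−BK = [0.6825 -2.3991; -1.0794 3.9002]
AᵀP(A−BK) = [0.5556 -1.8730; -1.8730 6.9025]
P' = Q + AᵀP(A−BK) = [1.8056 -1.1230; -1.1230 9.1525]
tr(P') = 10.9580

0.1587 0.1995


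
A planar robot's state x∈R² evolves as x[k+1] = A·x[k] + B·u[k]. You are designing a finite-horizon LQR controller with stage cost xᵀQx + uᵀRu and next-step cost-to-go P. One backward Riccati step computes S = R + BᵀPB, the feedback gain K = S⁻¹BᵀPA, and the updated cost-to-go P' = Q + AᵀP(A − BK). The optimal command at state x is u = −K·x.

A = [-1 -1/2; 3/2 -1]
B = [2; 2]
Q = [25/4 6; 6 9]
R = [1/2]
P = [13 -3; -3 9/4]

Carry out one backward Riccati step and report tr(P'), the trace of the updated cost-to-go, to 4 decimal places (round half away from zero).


29.6842

BᵀP = [20.0000 -1.5000]
S = R + BᵀPB = [1/2] + [37.0000] = [37.5000]
BᵀPA = [-22.2500 -8.5000]
K = S⁻¹·BᵀPA = [-0.5933 -0.2267]
A−BK = [0.1867 -0.0467; 2.6867 -0.5467]
AᵀP(A−BK) = [13.8608 -2.6683; -2.6683 0.5733]
P' = Q + AᵀP(A−BK) = [20.1108 3.3317; 3.3317 9.5733]
tr(P') = 29.6842


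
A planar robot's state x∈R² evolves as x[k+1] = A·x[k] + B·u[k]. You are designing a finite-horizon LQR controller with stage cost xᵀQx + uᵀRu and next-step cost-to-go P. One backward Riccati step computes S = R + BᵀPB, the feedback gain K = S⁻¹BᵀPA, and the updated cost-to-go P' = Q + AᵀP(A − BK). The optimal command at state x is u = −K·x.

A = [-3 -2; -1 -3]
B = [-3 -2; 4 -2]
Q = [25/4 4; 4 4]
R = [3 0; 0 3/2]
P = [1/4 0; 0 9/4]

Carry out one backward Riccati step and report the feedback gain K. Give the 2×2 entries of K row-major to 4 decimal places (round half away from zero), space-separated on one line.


0.1058 -0.2672 0.6735 0.8776

BᵀP = [-0.7500 9.0000; -0.5000 -4.5000]
S = R + BᵀPB = [3 0; 0 3/2] + [38.2500 -16.5000; -16.5000 10.0000] = [41.2500 -16.5000; -16.5000 11.5000]
BᵀPA = [-6.7500 -25.5000; 6.0000 14.5000]
K = S⁻¹·BᵀPA = [0.1058 -0.2672; 0.6735 0.8776]
A−BK = [-1.3358 -1.0464; -0.0761 -0.1763]
AᵀP(A−BK) = [1.1730 1.1814; 1.1814 1.7129]
P' = Q + AᵀP(A−BK) = [7.4230 5.1814; 5.1814 5.7129]
tr(P') = 13.1359


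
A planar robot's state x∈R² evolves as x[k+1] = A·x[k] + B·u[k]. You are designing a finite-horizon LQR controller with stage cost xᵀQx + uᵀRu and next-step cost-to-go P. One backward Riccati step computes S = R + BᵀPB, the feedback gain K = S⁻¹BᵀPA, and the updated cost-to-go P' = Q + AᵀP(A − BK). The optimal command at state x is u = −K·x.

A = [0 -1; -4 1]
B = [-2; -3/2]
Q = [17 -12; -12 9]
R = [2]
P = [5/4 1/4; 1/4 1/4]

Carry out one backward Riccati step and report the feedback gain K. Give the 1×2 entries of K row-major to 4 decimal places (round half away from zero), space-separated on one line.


BᵀP = [-2.8750 -0.8750]
S = R + BᵀPB = [2] + [7.0625] = [9.0625]
BᵀPA = [3.5000 2.0000]
K = S⁻¹·BᵀPA = [0.3862 0.2207]
A−BK = [0.7724 -0.5586; -3.4207 1.3310]
AᵀP(A−BK) = [2.6483 -0.7724; -0.7724 0.5586]
P' = Q + AᵀP(A−BK) = [19.6483 -12.7724; -12.7724 9.5586]
tr(P') = 29.2069

0.3862 0.2207
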